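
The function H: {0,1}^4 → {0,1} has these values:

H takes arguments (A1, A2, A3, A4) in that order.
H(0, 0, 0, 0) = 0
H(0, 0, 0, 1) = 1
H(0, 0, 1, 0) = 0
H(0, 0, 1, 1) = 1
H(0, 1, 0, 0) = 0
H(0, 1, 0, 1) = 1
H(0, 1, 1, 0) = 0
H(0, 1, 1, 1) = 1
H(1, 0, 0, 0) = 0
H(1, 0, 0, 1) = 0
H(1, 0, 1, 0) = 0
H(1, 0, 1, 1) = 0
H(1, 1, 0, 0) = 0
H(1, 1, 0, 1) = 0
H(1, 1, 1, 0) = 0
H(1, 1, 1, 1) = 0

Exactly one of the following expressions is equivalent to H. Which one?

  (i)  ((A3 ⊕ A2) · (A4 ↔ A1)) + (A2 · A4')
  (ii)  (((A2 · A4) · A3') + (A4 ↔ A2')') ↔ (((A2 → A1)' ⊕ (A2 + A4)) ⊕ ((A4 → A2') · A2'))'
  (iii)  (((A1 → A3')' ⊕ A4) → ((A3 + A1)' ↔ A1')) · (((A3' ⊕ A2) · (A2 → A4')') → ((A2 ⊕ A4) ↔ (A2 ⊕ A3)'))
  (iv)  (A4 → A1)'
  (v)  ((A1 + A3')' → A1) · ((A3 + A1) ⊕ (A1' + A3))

(i): at (0,0,0,1) it gives 0, but H = 1 — eliminated.
(ii): at (0,0,0,1) it gives 0, but H = 1 — eliminated.
(iii): at (0,0,0,0) it gives 1, but H = 0 — eliminated.
(v): at (0,0,0,0) it gives 1, but H = 0 — eliminated.
That leaves (iv). Evaluating it on every row reproduces the table of H exactly.

iv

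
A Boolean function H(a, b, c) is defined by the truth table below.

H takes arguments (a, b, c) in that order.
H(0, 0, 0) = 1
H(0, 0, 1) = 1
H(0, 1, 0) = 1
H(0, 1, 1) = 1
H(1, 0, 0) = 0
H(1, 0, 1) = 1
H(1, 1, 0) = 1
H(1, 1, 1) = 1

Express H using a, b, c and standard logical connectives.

H is 0 on exactly one input, (1,0,0), whose minterm is a·¬b·¬c. So H is the negation of that single conjunction.

H(a, b, c) = not ((a and not b) and not c)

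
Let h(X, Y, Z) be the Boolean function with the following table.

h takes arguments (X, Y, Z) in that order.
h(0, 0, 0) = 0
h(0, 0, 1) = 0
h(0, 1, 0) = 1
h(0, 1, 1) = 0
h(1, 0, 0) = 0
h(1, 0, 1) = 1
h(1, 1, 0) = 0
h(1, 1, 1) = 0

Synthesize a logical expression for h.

The 1-rows are (0,1,0), (1,0,1). Each contributes one minterm — ¬X·Y·¬Z; X·¬Y·Z — and their disjunction is a sum-of-products form of h.

h(X, Y, Z) = ((~X & Y) & ~Z) | ((X & ~Y) & Z)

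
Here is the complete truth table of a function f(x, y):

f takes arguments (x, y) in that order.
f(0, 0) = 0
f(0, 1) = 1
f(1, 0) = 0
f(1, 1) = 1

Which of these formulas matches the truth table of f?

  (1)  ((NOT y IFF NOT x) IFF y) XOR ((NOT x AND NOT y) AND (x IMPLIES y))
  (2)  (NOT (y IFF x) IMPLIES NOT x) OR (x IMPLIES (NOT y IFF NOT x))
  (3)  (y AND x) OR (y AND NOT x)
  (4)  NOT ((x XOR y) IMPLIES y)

(1) fails at (0,0): the formula yields 1, f is 0.
(2) fails at (0,0): the formula yields 1, f is 0.
(4) fails at (0,1): the formula yields 0, f is 1.
That leaves (3). Evaluating it on every row reproduces the table of f exactly.

3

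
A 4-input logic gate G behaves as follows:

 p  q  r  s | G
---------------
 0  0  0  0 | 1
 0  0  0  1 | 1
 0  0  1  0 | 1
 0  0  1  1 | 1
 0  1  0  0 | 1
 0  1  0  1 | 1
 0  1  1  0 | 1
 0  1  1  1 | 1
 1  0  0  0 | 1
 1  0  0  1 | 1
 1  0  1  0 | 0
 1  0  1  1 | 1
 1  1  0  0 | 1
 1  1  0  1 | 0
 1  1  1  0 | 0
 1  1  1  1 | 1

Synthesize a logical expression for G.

There are just 3 zero rows: (1,0,1,0), (1,1,0,1), (1,1,1,0). Their minterms are p·¬q·r·¬s, p·q·¬r·s, p·q·r·¬s; the OR of those covers precisely the 0-outputs, and negating it yields G.

G(p, q, r, s) = not (((((p and not q) and r) and not s) or (((p and q) and not r) and s)) or (((p and q) and r) and not s))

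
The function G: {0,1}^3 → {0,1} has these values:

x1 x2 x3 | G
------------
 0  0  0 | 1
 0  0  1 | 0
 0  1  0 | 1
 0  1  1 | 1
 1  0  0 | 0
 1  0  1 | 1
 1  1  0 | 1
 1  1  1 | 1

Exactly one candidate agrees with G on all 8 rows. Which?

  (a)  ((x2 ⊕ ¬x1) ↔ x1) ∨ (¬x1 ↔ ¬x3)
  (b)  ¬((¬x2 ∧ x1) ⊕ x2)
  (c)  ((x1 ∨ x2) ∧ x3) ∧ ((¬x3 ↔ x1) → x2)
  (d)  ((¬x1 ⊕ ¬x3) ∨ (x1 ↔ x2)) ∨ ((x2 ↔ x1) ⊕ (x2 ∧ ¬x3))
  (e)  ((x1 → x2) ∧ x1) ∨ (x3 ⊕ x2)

(b) fails at (0,0,1): the formula yields 1, G is 0.
(c) fails at (0,0,0): the formula yields 0, G is 1.
(d) fails at (0,0,1): the formula yields 1, G is 0.
(e) fails at (0,0,0): the formula yields 0, G is 1.
(a) is the remaining candidate, and it agrees with G on all 8 inputs.

a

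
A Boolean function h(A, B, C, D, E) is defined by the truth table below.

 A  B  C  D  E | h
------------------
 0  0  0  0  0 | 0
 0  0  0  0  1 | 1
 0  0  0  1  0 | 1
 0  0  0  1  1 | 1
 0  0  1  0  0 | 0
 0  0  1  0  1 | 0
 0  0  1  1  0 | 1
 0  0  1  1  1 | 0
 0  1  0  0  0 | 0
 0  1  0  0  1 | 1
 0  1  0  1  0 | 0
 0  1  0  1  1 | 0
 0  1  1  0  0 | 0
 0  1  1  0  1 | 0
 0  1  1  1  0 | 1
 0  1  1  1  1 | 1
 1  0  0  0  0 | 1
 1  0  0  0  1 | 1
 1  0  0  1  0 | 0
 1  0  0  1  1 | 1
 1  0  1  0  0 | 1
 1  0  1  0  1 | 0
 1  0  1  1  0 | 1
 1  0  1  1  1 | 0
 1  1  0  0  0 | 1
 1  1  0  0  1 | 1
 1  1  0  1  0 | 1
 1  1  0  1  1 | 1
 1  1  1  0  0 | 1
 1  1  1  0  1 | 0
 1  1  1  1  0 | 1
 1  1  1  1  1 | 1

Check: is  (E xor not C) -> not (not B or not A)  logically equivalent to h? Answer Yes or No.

No

Check the formula against h row by row:
  A=0, B=0, C=0, D=0, E=0: formula gives 0, h = 0 ✓
  A=0, B=0, C=0, D=0, E=1: formula gives 1, h = 1 ✓
  A=0, B=0, C=0, D=1, E=0: formula gives 0, but h = 1 ✗
Row (0,0,0,1,0) is a counterexample, so the formula is not equivalent to h.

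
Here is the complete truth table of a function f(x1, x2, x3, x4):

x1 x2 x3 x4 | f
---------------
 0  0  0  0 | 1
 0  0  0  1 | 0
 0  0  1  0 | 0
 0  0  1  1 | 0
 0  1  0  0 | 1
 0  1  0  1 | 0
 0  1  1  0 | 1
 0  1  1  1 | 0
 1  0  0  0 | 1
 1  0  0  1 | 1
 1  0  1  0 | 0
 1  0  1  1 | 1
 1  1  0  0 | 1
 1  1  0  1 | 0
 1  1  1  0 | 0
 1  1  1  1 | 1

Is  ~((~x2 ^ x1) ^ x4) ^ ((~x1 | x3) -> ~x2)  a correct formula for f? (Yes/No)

Test each input against both f and the formula:
  x1=0, x2=0, x3=0, x4=0: formula gives 1, f = 1 ✓
  x1=0, x2=0, x3=0, x4=1: formula gives 0, f = 0 ✓
  x1=0, x2=0, x3=1, x4=0: formula gives 1, but f = 0 ✗
A single disagreement suffices: at (0,0,1,0) they differ, so the formula does not compute f.

No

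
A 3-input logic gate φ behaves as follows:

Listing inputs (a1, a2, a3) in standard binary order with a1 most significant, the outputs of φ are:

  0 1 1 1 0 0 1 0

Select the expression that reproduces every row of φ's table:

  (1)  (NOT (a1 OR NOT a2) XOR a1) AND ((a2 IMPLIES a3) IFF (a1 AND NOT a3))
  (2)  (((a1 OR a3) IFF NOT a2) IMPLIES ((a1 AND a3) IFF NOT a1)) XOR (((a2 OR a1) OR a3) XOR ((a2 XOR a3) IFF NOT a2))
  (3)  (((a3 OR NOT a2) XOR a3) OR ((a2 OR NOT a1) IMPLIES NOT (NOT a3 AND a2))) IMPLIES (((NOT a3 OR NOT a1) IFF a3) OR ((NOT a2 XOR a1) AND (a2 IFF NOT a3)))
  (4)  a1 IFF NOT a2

3

(1) disagrees with φ on (0,0,1) (formula → 0, table → 1); rule it out.
(2) disagrees with φ on (0,0,0) (formula → 1, table → 0); rule it out.
(4) disagrees with φ on (0,0,1) (formula → 0, table → 1); rule it out.
(3) is the remaining candidate, and it agrees with φ on all 8 inputs.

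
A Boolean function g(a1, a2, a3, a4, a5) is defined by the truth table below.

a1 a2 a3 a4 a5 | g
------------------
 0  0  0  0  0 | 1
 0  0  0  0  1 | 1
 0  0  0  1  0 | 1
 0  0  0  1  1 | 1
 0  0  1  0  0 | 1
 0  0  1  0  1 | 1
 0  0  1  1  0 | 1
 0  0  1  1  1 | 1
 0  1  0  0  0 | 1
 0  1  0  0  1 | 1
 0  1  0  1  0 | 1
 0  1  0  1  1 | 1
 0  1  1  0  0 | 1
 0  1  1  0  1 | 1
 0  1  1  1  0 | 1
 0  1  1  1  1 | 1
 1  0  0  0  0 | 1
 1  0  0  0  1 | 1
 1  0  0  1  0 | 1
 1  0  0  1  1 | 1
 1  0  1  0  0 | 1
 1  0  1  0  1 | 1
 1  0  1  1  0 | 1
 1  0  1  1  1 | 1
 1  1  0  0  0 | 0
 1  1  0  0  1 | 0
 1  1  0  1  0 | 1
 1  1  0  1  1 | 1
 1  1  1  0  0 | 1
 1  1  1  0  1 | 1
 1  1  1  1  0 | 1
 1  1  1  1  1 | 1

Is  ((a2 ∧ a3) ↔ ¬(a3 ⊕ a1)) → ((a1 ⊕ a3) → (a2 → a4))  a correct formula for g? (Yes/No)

Check the formula against g row by row:
  a1=0, a2=0, a3=0, a4=0, a5=0: formula gives 1, g = 1 ✓
  a1=0, a2=0, a3=0, a4=0, a5=1: formula gives 1, g = 1 ✓
  a1=0, a2=0, a3=0, a4=1, a5=0: formula gives 1, g = 1 ✓
  a1=0, a2=0, a3=0, a4=1, a5=1: formula gives 1, g = 1 ✓
  … (the remaining 28 rows also agree.)
Every row agrees, so the formula is equivalent.

Yes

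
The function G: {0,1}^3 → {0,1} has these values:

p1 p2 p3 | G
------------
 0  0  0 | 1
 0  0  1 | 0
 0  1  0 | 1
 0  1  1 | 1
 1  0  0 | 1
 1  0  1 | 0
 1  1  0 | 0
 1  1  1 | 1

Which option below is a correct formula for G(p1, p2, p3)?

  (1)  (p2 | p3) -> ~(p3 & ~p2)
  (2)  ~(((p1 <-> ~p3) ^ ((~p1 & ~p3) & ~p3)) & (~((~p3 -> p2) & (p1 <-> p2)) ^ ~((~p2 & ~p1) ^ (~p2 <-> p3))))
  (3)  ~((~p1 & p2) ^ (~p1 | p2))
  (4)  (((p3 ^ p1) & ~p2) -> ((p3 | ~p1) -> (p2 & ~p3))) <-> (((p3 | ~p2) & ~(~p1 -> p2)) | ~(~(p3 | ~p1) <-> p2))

(1) fails at (1,1,0): the formula yields 1, G is 0.
(2) fails at (0,0,0): the formula yields 0, G is 1.
(3) fails at (0,0,0): the formula yields 0, G is 1.
(4) is the remaining candidate, and it agrees with G on all 8 inputs.

4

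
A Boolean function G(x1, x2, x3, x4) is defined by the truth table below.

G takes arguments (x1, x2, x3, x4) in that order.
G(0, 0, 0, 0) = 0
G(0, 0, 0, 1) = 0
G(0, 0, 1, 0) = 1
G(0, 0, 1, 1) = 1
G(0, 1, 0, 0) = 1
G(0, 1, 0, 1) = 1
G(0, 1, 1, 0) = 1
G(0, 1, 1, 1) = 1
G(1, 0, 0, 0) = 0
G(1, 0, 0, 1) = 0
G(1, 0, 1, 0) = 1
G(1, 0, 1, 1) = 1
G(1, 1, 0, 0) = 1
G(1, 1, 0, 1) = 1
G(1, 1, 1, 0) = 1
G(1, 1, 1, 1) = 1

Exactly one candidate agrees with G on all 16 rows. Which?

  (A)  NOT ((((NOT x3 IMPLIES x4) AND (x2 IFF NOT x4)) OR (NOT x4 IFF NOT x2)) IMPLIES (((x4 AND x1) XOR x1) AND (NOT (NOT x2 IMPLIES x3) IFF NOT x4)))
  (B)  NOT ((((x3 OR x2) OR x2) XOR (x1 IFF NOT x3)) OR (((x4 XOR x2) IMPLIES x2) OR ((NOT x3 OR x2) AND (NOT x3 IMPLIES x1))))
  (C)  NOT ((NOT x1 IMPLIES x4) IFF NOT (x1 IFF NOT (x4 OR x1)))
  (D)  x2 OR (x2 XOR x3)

D

(A) disagrees with G on (0,0,0,0) (formula → 1, table → 0); rule it out.
(B) disagrees with G on (0,0,0,1) (formula → 1, table → 0); rule it out.
(C) disagrees with G on (0,0,0,0) (formula → 1, table → 0); rule it out.
Only (D) survives; checking it on all 16 rows confirms it matches G.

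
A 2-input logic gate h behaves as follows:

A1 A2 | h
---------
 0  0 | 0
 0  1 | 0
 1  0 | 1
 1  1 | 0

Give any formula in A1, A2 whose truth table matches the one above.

h(A1, A2) = A1 and not A2

1 only at (1,0): A1 AND NOT A2.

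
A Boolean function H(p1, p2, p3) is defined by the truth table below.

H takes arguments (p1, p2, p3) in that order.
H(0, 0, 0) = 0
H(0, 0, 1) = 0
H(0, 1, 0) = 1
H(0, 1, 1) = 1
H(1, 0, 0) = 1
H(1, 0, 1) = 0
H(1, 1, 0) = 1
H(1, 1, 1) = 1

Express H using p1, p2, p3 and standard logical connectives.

The 0-rows are (0,0,0), (0,0,1), (1,0,1). Take each as a conjunction (¬p1·¬p2·¬p3, ¬p1·¬p2·p3, p1·¬p2·p3), form their disjunction, and complement — that gives a formula that is 1 everywhere H is.

H(p1, p2, p3) = not ((((not p1 and not p2) and not p3) or ((not p1 and not p2) and p3)) or ((p1 and not p2) and p3))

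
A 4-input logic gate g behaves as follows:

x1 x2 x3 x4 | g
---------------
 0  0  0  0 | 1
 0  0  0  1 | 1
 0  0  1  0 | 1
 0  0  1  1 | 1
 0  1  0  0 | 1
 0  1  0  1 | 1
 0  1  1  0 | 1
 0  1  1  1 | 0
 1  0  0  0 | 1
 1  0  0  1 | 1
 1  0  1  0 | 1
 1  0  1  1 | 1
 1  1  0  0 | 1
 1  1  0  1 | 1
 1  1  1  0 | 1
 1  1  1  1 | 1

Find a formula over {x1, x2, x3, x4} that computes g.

g(x1, x2, x3, x4) = ~(((~x1 & x2) & x3) & x4)

g is 0 on exactly one input, (0,1,1,1), whose minterm is ¬x1·x2·x3·x4. So g is the negation of that single conjunction.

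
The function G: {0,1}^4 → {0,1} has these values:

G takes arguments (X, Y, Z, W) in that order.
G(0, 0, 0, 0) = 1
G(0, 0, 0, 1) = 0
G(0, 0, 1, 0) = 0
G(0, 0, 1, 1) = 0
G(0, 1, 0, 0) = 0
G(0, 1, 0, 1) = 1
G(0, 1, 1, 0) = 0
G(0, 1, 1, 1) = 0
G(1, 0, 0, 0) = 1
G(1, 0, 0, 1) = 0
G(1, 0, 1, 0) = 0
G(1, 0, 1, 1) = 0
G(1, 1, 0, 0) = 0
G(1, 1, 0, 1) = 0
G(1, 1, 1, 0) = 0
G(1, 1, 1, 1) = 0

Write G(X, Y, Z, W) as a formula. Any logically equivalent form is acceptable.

Collect the rows where G=1 — (0,0,0,0), (0,1,0,1), (1,0,0,0) — and write one minterm per row: ¬X·¬Y·¬Z·¬W, ¬X·Y·¬Z·W, X·¬Y·¬Z·¬W. Their union (logical OR) reproduces the table exactly.

G(X, Y, Z, W) = ((((X' · Y') · Z') · W') + (((X' · Y) · Z') · W)) + (((X · Y') · Z') · W')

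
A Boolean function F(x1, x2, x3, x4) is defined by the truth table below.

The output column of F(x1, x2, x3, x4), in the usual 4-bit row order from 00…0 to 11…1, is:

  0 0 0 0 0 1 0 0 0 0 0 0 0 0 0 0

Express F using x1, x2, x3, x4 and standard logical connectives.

Only row (0,1,0,1) gives 1. That row's minterm ¬x1·x2·¬x3·x4 is F directly.

F(x1, x2, x3, x4) = ((¬x1 ∧ x2) ∧ ¬x3) ∧ x4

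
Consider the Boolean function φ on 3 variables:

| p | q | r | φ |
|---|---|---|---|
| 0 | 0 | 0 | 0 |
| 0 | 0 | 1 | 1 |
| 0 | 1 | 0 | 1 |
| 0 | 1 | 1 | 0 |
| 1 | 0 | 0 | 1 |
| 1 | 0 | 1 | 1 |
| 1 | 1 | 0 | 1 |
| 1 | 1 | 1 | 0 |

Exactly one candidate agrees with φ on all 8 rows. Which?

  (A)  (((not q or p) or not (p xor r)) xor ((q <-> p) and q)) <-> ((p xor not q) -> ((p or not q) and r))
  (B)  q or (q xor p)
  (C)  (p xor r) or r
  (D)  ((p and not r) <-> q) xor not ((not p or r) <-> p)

(B) disagrees with φ on (0,0,1) (formula → 0, table → 1); rule it out.
(C) disagrees with φ on (0,1,0) (formula → 0, table → 1); rule it out.
(D) disagrees with φ on (0,0,1) (formula → 0, table → 1); rule it out.
(A) is the remaining candidate, and it agrees with φ on all 8 inputs.

A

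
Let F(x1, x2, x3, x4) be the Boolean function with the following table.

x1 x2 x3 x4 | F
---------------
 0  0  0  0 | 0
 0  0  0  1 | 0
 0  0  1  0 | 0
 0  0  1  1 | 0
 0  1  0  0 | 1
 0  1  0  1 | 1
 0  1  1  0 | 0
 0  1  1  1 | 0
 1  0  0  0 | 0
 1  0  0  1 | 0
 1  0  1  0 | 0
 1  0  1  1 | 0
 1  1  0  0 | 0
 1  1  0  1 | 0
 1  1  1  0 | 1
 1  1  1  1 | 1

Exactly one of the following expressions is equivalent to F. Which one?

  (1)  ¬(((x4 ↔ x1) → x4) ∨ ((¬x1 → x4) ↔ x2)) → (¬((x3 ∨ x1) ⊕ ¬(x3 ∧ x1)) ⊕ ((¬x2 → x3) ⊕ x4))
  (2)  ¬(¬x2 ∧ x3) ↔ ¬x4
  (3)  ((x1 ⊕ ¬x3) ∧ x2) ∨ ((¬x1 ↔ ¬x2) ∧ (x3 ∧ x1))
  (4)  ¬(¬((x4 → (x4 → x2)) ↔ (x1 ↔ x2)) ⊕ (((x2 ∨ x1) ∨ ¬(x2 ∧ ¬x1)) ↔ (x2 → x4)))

(1) fails at (0,0,0,0): the formula yields 1, F is 0.
(2) fails at (0,0,0,0): the formula yields 1, F is 0.
(4) fails at (0,0,0,1): the formula yields 1, F is 0.
Only (3) survives; checking it on all 16 rows confirms it matches F.

3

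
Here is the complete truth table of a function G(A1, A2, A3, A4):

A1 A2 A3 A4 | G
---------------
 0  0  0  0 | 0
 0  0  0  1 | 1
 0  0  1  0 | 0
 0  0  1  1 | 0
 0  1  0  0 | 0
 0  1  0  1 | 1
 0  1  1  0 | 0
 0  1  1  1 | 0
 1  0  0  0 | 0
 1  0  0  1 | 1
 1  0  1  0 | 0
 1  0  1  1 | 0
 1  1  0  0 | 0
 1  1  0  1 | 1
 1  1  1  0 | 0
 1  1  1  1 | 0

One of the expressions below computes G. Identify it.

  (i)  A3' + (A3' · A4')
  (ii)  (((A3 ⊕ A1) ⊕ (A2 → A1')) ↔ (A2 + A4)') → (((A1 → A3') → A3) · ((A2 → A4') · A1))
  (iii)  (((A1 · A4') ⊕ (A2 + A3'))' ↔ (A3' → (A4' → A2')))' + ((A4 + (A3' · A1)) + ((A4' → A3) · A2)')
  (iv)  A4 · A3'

(i) disagrees with G on (0,0,0,0) (formula → 1, table → 0); rule it out.
(ii) disagrees with G on (0,0,1,0) (formula → 1, table → 0); rule it out.
(iii) disagrees with G on (0,0,0,0) (formula → 1, table → 0); rule it out.
Only (iv) survives; checking it on all 16 rows confirms it matches G.

iv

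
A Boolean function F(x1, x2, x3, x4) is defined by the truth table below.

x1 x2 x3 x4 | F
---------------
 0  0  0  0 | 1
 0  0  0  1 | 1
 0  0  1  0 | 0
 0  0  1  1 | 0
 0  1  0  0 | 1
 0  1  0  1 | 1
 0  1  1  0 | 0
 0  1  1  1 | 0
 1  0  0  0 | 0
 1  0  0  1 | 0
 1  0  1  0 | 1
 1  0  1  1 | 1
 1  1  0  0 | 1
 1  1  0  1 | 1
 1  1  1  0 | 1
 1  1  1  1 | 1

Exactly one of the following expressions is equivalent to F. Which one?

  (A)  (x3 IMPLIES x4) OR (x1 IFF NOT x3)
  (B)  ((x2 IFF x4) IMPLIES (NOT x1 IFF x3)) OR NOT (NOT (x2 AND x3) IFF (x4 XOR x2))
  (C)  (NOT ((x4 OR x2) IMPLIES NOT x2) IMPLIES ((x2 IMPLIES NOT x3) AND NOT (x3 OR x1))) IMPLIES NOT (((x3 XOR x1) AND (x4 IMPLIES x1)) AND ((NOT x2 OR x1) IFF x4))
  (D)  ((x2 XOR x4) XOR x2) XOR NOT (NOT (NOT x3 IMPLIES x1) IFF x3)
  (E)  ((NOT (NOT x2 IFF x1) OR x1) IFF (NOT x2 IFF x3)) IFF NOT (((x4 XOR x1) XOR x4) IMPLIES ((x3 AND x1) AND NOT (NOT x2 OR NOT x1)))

E

(A): at (0,0,1,0) it gives 1, but F = 0 — eliminated.
(B): at (0,0,1,0) it gives 1, but F = 0 — eliminated.
(C): at (0,0,1,0) it gives 1, but F = 0 — eliminated.
(D): at (0,0,0,1) it gives 0, but F = 1 — eliminated.
That leaves (E). Evaluating it on every row reproduces the table of F exactly.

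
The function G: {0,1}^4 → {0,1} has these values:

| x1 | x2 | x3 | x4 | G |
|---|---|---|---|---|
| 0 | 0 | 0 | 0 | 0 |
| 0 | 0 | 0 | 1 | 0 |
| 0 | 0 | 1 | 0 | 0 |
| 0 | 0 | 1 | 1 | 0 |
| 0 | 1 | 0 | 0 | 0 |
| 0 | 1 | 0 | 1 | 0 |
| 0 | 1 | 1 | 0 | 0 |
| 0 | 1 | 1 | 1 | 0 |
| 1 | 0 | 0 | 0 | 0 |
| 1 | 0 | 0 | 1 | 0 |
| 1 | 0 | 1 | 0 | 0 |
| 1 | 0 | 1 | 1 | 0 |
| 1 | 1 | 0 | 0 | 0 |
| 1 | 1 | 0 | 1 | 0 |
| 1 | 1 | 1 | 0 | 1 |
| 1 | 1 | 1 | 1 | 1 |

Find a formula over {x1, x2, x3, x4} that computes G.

The 1-rows are (1,1,1,0), (1,1,1,1). Each contributes one minterm — x1·x2·x3·¬x4; x1·x2·x3·x4 — and their disjunction is a sum-of-products form of G.

G(x1, x2, x3, x4) = (((x1 and x2) and x3) and not x4) or (((x1 and x2) and x3) and x4)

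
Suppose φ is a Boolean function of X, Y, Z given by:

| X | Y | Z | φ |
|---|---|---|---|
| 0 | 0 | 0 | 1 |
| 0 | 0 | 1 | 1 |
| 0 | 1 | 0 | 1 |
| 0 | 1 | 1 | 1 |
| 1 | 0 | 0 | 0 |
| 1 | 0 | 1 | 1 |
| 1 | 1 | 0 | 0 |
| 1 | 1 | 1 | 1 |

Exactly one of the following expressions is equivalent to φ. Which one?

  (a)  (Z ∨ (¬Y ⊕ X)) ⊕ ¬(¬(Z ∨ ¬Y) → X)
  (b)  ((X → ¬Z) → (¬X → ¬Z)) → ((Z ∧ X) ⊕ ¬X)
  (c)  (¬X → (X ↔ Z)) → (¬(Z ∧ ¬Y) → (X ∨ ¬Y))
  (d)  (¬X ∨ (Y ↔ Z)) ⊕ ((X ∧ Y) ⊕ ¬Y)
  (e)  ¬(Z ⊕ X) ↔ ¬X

(a) fails at (1,1,0): the formula yields 1, φ is 0.
(c) fails at (0,1,0): the formula yields 0, φ is 1.
(d) fails at (0,0,0): the formula yields 0, φ is 1.
(e) fails at (0,0,1): the formula yields 0, φ is 1.
Only (b) survives; checking it on all 8 rows confirms it matches φ.

b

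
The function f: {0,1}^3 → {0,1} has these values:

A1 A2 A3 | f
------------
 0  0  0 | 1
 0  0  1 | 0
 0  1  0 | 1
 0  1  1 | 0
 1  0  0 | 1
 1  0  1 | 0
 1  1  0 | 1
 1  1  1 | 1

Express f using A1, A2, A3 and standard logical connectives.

The 0-rows are (0,0,1), (0,1,1), (1,0,1). Take each as a conjunction (¬A1·¬A2·A3, ¬A1·A2·A3, A1·¬A2·A3), form their disjunction, and complement — that gives a formula that is 1 everywhere f is.

f(A1, A2, A3) = ¬((((¬A1 ∧ ¬A2) ∧ A3) ∨ ((¬A1 ∧ A2) ∧ A3)) ∨ ((A1 ∧ ¬A2) ∧ A3))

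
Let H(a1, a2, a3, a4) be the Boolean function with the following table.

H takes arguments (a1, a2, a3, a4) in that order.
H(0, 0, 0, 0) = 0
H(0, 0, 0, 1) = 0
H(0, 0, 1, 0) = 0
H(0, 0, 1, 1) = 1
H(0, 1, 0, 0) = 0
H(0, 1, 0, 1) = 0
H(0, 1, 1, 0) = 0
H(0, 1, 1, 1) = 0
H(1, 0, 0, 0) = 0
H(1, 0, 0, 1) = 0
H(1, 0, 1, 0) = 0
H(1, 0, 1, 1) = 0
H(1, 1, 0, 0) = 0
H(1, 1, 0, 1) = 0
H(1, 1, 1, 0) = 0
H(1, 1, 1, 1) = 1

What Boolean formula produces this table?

H(a1, a2, a3, a4) = (((a1' · a2') · a3) · a4) + (((a1 · a2) · a3) · a4)

H=1 on 2 inputs: (0,0,1,1), (1,1,1,1). Reading each as a conjunction of literals (¬a1·¬a2·a3·a4, a1·a2·a3·a4) and taking the OR gives the canonical DNF.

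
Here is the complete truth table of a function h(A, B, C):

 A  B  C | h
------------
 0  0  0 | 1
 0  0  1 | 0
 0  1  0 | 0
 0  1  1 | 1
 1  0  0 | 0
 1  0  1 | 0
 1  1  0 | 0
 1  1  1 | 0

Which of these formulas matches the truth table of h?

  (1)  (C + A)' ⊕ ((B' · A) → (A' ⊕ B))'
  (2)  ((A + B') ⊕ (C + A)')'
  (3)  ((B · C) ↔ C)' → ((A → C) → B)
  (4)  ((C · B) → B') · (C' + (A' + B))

2

(1) fails at (0,1,0): the formula yields 1, h is 0.
(3) fails at (0,1,0): the formula yields 1, h is 0.
(4) fails at (0,0,1): the formula yields 1, h is 0.
(2) is the remaining candidate, and it agrees with h on all 8 inputs.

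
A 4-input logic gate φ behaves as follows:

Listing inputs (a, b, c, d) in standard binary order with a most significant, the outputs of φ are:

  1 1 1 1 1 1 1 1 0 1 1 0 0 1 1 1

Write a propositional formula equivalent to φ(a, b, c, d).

φ(a, b, c, d) = ¬(((((a ∧ ¬b) ∧ ¬c) ∧ ¬d) ∨ (((a ∧ ¬b) ∧ c) ∧ d)) ∨ (((a ∧ b) ∧ ¬c) ∧ ¬d))

The 0-rows are (1,0,0,0), (1,0,1,1), (1,1,0,0). Take each as a conjunction (a·¬b·¬c·¬d, a·¬b·c·d, a·b·¬c·¬d), form their disjunction, and complement — that gives a formula that is 1 everywhere φ is.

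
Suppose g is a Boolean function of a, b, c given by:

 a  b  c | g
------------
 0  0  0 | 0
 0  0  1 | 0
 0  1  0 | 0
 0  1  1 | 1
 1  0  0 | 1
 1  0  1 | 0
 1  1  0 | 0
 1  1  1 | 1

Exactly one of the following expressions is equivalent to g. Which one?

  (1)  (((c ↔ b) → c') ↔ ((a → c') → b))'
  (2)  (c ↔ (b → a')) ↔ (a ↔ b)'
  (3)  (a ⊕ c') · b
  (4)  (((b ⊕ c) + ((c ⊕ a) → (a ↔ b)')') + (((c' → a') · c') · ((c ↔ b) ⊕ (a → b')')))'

(1): at (0,0,0) it gives 1, but g = 0 — eliminated.
(2): at (0,0,0) it gives 1, but g = 0 — eliminated.
(3): at (0,1,0) it gives 1, but g = 0 — eliminated.
(4) is the remaining candidate, and it agrees with g on all 8 inputs.

4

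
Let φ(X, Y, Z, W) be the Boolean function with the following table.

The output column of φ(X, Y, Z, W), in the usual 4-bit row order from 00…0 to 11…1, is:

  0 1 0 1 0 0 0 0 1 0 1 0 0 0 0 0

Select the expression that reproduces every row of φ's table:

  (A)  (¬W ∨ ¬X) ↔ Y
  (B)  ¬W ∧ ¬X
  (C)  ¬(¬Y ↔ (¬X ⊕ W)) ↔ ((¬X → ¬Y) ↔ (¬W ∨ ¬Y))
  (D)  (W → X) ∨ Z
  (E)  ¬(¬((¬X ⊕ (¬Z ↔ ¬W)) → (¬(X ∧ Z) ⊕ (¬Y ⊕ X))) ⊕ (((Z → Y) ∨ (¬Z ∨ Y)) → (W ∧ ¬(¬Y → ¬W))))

(A) fails at (0,0,0,1): the formula yields 0, φ is 1.
(B) fails at (0,0,0,0): the formula yields 1, φ is 0.
(D) fails at (0,0,0,0): the formula yields 1, φ is 0.
(E) fails at (0,0,0,0): the formula yields 1, φ is 0.
(C) is the remaining candidate, and it agrees with φ on all 16 inputs.

C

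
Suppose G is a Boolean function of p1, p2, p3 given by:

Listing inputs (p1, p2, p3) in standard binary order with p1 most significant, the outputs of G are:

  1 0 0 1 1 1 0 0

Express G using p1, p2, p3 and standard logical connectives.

G(p1, p2, p3) = ((((¬p1 ∧ ¬p2) ∧ ¬p3) ∨ ((¬p1 ∧ p2) ∧ p3)) ∨ ((p1 ∧ ¬p2) ∧ ¬p3)) ∨ ((p1 ∧ ¬p2) ∧ p3)

G=1 on 4 inputs: (0,0,0), (0,1,1), (1,0,0), (1,0,1). Reading each as a conjunction of literals (¬p1·¬p2·¬p3, ¬p1·p2·p3, p1·¬p2·¬p3, p1·¬p2·p3) and taking the OR gives the canonical DNF.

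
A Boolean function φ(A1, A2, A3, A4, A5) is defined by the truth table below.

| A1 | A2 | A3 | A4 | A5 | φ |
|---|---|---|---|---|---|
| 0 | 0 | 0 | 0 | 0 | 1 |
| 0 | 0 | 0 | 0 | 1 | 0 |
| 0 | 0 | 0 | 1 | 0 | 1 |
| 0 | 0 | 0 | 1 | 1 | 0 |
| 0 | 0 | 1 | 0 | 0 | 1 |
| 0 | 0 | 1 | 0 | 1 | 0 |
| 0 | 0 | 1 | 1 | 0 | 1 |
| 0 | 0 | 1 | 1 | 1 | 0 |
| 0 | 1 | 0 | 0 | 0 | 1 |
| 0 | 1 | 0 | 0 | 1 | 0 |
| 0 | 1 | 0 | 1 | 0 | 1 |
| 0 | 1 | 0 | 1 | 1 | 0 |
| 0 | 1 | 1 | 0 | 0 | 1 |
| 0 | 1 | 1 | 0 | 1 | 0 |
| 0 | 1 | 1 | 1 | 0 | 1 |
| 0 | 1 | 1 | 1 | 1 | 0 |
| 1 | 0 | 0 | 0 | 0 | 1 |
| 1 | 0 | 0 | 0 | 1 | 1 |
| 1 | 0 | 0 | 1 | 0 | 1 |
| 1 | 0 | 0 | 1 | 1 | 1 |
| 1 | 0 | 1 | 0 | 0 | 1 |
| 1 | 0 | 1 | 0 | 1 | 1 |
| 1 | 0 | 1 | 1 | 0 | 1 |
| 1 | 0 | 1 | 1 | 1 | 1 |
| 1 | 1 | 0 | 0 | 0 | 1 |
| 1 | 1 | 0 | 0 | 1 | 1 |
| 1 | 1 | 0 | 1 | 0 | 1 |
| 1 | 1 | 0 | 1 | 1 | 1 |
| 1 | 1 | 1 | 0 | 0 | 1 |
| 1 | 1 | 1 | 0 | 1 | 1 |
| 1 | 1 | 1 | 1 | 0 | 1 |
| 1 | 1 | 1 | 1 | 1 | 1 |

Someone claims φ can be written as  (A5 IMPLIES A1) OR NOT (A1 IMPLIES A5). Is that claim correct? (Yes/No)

Yes

Evaluate (A5 IMPLIES A1) OR NOT (A1 IMPLIES A5) on each row and compare to φ:
  A1=0, A2=0, A3=0, A4=0, A5=0: formula gives 1, φ = 1 ✓
  A1=0, A2=0, A3=0, A4=0, A5=1: formula gives 0, φ = 0 ✓
  A1=0, A2=0, A3=0, A4=1, A5=0: formula gives 1, φ = 1 ✓
  A1=0, A2=0, A3=0, A4=1, A5=1: formula gives 0, φ = 0 ✓
  … (the remaining 28 rows also agree.)
All 32 rows match — the expression computes φ exactly.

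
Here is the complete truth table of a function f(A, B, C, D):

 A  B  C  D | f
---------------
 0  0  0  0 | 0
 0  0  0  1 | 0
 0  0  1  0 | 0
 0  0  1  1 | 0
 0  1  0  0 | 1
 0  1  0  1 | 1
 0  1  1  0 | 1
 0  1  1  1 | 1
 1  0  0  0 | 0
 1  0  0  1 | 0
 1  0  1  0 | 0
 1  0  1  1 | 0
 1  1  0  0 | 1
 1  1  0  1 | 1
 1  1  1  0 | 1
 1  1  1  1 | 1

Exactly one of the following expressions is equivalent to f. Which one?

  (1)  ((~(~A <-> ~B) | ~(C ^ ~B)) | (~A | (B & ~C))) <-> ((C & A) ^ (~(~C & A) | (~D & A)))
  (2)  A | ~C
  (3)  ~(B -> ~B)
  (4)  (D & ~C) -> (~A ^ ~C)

3

(1): at (0,0,0,0) it gives 1, but f = 0 — eliminated.
(2): at (0,0,0,0) it gives 1, but f = 0 — eliminated.
(4): at (0,0,0,0) it gives 1, but f = 0 — eliminated.
That leaves (3). Evaluating it on every row reproduces the table of f exactly.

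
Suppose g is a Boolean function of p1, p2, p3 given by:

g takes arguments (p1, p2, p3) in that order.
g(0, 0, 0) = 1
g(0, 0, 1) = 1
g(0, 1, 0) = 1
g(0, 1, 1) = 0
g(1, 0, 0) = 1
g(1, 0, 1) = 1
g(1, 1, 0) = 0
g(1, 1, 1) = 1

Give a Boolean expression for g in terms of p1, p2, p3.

There are just 2 zero rows: (0,1,1), (1,1,0). Their minterms are ¬p1·p2·p3, p1·p2·¬p3; the OR of those covers precisely the 0-outputs, and negating it yields g.

g(p1, p2, p3) = ~(((~p1 & p2) & p3) | ((p1 & p2) & ~p3))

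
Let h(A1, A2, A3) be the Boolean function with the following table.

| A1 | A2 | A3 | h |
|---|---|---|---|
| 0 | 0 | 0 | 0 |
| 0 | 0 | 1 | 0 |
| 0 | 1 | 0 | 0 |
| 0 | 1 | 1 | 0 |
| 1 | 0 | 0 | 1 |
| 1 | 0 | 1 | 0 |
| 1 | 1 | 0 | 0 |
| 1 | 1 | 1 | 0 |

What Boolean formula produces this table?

h(A1, A2, A3) = (A1 AND NOT A2) AND NOT A3

Only row (1,0,0) gives 1. That row's minterm A1·¬A2·¬A3 is h directly.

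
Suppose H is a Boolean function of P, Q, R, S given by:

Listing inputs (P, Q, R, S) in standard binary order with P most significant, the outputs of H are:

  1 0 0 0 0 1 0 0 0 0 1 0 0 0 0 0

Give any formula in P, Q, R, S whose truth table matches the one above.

H=1 on 3 inputs: (0,0,0,0), (0,1,0,1), (1,0,1,0). Reading each as a conjunction of literals (¬P·¬Q·¬R·¬S, ¬P·Q·¬R·S, P·¬Q·R·¬S) and taking the OR gives the canonical DNF.

H(P, Q, R, S) = ((((¬P ∧ ¬Q) ∧ ¬R) ∧ ¬S) ∨ (((¬P ∧ Q) ∧ ¬R) ∧ S)) ∨ (((P ∧ ¬Q) ∧ R) ∧ ¬S)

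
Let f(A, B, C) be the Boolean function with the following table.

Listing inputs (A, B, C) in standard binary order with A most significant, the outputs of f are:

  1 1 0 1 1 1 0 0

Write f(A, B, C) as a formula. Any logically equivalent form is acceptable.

The 0-rows are (0,1,0), (1,1,0), (1,1,1). Take each as a conjunction (¬A·B·¬C, A·B·¬C, A·B·C), form their disjunction, and complement — that gives a formula that is 1 everywhere f is.

f(A, B, C) = ¬((((¬A ∧ B) ∧ ¬C) ∨ ((A ∧ B) ∧ ¬C)) ∨ ((A ∧ B) ∧ C))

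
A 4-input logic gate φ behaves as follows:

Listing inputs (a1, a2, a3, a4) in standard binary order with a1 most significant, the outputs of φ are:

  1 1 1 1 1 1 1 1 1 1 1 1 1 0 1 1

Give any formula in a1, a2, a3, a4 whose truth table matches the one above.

φ is 0 on exactly one input, (1,1,0,1), whose minterm is a1·a2·¬a3·a4. So φ is the negation of that single conjunction.

φ(a1, a2, a3, a4) = not (((a1 and a2) and not a3) and a4)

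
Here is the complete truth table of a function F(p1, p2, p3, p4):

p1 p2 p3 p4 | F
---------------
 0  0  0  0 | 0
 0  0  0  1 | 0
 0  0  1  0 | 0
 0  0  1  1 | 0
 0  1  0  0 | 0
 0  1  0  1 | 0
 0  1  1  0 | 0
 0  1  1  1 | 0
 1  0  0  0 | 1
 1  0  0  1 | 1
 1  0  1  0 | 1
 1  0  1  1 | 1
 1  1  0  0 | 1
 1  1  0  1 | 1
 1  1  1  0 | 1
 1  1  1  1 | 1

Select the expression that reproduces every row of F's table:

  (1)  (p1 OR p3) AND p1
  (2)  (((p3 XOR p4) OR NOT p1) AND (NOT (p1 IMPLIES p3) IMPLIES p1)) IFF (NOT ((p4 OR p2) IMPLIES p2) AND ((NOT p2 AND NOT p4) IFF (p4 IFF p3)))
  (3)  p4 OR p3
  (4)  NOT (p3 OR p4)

(2) fails at (0,0,0,1): the formula yields 1, F is 0.
(3) fails at (0,0,0,1): the formula yields 1, F is 0.
(4) fails at (0,0,0,0): the formula yields 1, F is 0.
That leaves (1). Evaluating it on every row reproduces the table of F exactly.

1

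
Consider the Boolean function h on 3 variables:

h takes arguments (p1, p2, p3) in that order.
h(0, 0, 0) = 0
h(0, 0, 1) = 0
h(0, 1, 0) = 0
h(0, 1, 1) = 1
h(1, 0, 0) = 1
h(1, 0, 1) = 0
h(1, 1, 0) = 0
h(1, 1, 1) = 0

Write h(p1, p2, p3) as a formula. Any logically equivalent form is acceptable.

Collect the rows where h=1 — (0,1,1), (1,0,0) — and write one minterm per row: ¬p1·p2·p3, p1·¬p2·¬p3. Their union (logical OR) reproduces the table exactly.

h(p1, p2, p3) = ((~p1 & p2) & p3) | ((p1 & ~p2) & ~p3)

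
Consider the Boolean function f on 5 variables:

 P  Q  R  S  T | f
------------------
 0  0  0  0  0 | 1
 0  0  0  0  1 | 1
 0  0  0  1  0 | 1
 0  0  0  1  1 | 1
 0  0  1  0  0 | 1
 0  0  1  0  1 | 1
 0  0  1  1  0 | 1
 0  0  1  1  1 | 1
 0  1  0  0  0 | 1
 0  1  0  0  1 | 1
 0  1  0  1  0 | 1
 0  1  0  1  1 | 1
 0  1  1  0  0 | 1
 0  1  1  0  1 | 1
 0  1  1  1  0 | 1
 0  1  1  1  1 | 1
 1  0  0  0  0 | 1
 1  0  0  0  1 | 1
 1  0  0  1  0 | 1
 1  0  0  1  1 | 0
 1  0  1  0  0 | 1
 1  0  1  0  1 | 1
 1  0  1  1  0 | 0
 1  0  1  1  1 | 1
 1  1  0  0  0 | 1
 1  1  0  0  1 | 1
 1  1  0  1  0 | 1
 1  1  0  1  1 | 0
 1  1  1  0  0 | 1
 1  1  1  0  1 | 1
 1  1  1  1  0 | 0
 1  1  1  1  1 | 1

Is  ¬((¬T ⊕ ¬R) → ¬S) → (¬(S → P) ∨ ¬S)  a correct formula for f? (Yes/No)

Yes

Test each input against both f and the formula:
  P=0, Q=0, R=0, S=0, T=0: formula gives 1, f = 1 ✓
  P=0, Q=0, R=0, S=0, T=1: formula gives 1, f = 1 ✓
  P=0, Q=0, R=0, S=1, T=0: formula gives 1, f = 1 ✓
  P=0, Q=0, R=0, S=1, T=1: formula gives 1, f = 1 ✓
  …and likewise for the remaining 28 rows.
No disagreement on any input; they are logically equivalent.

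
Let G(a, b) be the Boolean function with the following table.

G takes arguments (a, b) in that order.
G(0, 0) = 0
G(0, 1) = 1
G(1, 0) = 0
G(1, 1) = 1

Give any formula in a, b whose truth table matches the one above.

G(a, b) = b

The output simply equals b.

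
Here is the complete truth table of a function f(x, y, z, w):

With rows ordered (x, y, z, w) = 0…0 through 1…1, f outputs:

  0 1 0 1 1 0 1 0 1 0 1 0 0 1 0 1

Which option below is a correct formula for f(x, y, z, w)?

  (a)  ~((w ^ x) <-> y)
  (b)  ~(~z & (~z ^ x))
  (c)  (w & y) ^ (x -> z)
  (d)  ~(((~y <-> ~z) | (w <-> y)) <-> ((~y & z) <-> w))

(b) disagrees with f on (0,0,0,1) (formula → 0, table → 1); rule it out.
(c) disagrees with f on (0,0,0,0) (formula → 1, table → 0); rule it out.
(d) disagrees with f on (0,0,1,0) (formula → 1, table → 0); rule it out.
That leaves (a). Evaluating it on every row reproduces the table of f exactly.

a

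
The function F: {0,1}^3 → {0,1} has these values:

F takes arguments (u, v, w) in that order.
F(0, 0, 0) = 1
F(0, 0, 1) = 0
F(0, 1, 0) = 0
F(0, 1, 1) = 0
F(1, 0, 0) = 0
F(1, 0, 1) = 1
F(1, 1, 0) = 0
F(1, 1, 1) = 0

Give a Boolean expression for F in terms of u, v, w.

F(u, v, w) = ((~u & ~v) & ~w) | ((u & ~v) & w)

Collect the rows where F=1 — (0,0,0), (1,0,1) — and write one minterm per row: ¬u·¬v·¬w, u·¬v·w. Their union (logical OR) reproduces the table exactly.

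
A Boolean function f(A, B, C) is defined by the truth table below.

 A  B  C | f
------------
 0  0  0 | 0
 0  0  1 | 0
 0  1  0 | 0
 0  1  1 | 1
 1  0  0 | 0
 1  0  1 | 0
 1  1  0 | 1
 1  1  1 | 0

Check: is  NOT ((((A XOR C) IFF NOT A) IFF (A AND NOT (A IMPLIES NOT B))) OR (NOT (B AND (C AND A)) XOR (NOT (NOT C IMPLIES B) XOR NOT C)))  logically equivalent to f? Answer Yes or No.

Test each input against both f and the formula:
  A=0, B=0, C=0: formula gives 0, f = 0 ✓
  A=0, B=0, C=1: formula gives 0, f = 0 ✓
  A=0, B=1, C=0: formula gives 0, f = 0 ✓
  A=0, B=1, C=1: formula gives 0, but f = 1 ✗
A single disagreement suffices: at (0,1,1) they differ, so the formula does not compute f.

No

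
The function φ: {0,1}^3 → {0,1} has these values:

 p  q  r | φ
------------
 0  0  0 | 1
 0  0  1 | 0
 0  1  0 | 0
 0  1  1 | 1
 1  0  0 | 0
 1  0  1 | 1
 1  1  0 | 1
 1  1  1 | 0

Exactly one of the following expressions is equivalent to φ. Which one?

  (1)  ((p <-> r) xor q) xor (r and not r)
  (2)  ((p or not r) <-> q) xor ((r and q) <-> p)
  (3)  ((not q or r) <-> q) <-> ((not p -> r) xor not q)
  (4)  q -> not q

(2) disagrees with φ on (0,1,1) (formula → 0, table → 1); rule it out.
(3) disagrees with φ on (0,0,0) (formula → 0, table → 1); rule it out.
(4) disagrees with φ on (0,0,1) (formula → 1, table → 0); rule it out.
That leaves (1). Evaluating it on every row reproduces the table of φ exactly.

1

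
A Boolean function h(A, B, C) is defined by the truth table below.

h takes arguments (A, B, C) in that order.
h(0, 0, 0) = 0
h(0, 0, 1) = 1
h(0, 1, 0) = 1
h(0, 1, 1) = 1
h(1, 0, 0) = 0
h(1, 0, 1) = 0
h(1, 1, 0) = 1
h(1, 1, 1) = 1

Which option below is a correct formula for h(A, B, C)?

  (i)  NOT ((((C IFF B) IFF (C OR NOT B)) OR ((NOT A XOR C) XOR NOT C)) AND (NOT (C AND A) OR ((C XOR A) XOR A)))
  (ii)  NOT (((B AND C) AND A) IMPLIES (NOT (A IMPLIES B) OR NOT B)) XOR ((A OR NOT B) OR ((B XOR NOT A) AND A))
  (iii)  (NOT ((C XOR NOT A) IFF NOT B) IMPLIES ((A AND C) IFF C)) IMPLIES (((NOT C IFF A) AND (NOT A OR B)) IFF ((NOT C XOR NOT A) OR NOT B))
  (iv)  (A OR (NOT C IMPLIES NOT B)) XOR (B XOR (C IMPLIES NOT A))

(i) disagrees with h on (0,1,0) (formula → 0, table → 1); rule it out.
(ii) disagrees with h on (0,0,0) (formula → 1, table → 0); rule it out.
(iv) disagrees with h on (0,0,1) (formula → 0, table → 1); rule it out.
(iii) is the remaining candidate, and it agrees with h on all 8 inputs.

iii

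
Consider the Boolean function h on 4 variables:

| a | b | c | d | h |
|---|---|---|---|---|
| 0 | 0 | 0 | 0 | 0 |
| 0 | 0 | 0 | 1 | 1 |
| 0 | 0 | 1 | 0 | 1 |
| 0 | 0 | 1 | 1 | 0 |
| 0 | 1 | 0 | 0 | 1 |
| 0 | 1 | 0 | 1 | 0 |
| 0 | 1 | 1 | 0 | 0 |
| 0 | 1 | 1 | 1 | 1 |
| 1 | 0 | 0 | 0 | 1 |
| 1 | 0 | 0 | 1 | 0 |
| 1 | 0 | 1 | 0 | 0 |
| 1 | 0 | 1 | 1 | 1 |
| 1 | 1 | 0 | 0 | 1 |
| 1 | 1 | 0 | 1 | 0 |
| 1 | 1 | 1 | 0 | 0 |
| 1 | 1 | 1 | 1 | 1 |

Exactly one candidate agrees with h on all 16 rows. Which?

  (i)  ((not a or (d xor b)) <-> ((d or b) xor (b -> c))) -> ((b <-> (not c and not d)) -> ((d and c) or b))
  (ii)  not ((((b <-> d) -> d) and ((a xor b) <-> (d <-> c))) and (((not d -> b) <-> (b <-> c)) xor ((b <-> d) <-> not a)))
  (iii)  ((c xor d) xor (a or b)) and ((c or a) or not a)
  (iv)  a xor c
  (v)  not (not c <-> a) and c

(i) fails at (0,0,0,0): the formula yields 1, h is 0.
(ii) fails at (0,0,0,0): the formula yields 1, h is 0.
(iv) fails at (0,0,0,1): the formula yields 0, h is 1.
(v) fails at (0,0,0,1): the formula yields 0, h is 1.
(iii) is the remaining candidate, and it agrees with h on all 16 inputs.

iii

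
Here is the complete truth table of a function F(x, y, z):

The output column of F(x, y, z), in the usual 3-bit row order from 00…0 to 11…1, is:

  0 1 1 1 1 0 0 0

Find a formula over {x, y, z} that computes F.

F(x, y, z) = ((((NOT x AND NOT y) AND z) OR ((NOT x AND y) AND NOT z)) OR ((NOT x AND y) AND z)) OR ((x AND NOT y) AND NOT z)

The 1-rows are (0,0,1), (0,1,0), (0,1,1), (1,0,0). Each contributes one minterm — ¬x·¬y·z; ¬x·y·¬z; ¬x·y·z; x·¬y·¬z — and their disjunction is a sum-of-products form of F.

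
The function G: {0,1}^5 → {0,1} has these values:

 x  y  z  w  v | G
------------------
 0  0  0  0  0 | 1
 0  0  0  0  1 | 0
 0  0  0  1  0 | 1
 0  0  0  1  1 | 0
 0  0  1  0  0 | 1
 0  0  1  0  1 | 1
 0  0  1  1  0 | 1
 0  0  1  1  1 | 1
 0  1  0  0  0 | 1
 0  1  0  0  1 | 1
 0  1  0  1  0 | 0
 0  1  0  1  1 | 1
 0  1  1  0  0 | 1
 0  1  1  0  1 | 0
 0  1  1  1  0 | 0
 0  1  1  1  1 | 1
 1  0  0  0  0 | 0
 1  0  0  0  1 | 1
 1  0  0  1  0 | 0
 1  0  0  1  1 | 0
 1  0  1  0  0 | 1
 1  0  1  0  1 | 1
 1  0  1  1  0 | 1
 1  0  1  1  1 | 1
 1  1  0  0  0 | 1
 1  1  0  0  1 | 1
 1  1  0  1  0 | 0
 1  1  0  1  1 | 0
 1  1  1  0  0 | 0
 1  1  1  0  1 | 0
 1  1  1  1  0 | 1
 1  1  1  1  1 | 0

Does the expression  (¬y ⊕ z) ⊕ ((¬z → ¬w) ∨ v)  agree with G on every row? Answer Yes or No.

No

Evaluate (¬y ⊕ z) ⊕ ((¬z → ¬w) ∨ v) on each row and compare to G:
  x=0, y=0, z=0, w=0, v=0: formula gives 0, but G = 1 ✗
Row (0,0,0,0,0) is a counterexample, so the formula is not equivalent to G.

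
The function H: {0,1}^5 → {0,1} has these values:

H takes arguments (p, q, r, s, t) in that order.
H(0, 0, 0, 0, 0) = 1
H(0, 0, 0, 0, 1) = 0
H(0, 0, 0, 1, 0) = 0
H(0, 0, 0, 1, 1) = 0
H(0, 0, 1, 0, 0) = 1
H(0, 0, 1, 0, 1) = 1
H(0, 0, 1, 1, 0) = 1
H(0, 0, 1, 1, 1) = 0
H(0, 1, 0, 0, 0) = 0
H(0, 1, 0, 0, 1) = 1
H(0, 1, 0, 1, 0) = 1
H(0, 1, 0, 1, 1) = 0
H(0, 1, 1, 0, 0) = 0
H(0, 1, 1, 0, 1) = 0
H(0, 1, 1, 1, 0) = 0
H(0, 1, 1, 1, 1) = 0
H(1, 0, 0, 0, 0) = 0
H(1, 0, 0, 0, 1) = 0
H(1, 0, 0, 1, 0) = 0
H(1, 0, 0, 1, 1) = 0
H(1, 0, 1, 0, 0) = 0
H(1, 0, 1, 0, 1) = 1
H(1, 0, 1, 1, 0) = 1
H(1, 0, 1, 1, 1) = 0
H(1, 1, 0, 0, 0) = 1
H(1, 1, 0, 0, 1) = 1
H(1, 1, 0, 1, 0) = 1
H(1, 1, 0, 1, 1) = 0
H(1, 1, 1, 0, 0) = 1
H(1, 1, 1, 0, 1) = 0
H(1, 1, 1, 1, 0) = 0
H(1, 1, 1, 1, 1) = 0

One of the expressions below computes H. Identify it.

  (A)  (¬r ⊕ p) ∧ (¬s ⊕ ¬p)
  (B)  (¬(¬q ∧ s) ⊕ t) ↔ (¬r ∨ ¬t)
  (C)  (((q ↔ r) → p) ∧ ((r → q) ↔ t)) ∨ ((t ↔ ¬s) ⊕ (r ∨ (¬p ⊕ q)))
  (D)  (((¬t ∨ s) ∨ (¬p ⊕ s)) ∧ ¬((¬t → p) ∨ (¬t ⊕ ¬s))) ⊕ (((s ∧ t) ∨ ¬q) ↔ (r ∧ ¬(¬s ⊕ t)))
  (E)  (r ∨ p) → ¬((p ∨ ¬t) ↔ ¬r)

D

(A) fails at (0,0,0,0,0): the formula yields 0, H is 1.
(B) fails at (0,0,0,1,1): the formula yields 1, H is 0.
(C) fails at (0,0,0,1,1): the formula yields 1, H is 0.
(E) fails at (0,0,0,0,1): the formula yields 1, H is 0.
Only (D) survives; checking it on all 32 rows confirms it matches H.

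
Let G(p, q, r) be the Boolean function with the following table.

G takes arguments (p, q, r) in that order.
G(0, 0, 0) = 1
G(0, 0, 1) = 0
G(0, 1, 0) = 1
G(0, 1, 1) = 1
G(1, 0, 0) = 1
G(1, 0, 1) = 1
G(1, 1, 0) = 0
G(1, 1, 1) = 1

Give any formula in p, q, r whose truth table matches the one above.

G is 0 on only 2 rows — (0,0,1), (1,1,0). Writing each as a minterm (¬p·¬q·r, p·q·¬r) and OR-ing them characterizes exactly where G=0, so G is the negation of that disjunction.

G(p, q, r) = NOT (((NOT p AND NOT q) AND r) OR ((p AND q) AND NOT r))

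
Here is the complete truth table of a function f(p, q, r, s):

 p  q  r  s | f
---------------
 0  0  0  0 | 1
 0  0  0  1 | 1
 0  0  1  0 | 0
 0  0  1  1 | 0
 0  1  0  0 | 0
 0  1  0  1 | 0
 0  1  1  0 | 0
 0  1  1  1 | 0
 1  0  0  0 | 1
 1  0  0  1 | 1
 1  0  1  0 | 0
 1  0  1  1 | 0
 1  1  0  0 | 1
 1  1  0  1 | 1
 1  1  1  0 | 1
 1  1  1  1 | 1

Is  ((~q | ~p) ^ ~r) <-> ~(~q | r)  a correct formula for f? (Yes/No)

Yes

Check the formula against f row by row:
  p=0, q=0, r=0, s=0: formula gives 1, f = 1 ✓
  p=0, q=0, r=0, s=1: formula gives 1, f = 1 ✓
  p=0, q=0, r=1, s=0: formula gives 0, f = 0 ✓
  p=0, q=0, r=1, s=1: formula gives 0, f = 0 ✓
  … (the remaining 12 rows also agree.)
Every row agrees, so the formula is equivalent.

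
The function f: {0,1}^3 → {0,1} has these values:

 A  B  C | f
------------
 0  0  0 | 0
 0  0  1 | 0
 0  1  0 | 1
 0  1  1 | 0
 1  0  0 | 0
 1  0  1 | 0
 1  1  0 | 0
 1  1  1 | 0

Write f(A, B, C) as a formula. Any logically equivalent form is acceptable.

Only row (0,1,0) gives 1. That row's minterm ¬A·B·¬C is f directly.

f(A, B, C) = (~A & B) & ~C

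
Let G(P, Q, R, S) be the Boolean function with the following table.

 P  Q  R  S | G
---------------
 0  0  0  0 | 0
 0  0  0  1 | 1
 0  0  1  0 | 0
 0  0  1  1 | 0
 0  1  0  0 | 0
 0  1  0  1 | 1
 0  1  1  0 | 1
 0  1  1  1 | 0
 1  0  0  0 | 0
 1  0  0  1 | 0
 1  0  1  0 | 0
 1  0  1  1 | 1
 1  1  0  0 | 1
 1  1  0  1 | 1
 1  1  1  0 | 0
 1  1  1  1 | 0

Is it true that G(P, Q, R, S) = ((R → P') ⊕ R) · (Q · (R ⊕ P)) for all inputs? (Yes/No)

Evaluate ((R → P') ⊕ R) · (Q · (R ⊕ P)) on each row and compare to G:
  P=0, Q=0, R=0, S=0: formula gives 0, G = 0 ✓
  P=0, Q=0, R=0, S=1: formula gives 0, but G = 1 ✗
A single disagreement suffices: at (0,0,0,1) they differ, so the formula does not compute G.

No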